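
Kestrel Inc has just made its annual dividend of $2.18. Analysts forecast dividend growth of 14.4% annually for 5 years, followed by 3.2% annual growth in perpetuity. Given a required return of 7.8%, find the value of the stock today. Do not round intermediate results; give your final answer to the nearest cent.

$78.90

D_1 = 2.49392
D_2 = 2.85304
D_3 = 3.26388
D_4 = 3.73388
D_5 = 4.27156
Terminal value at year 5: TV = D_5×(1+g_2)/(r−g_2) = 4.40825/0.046 = 95.83154
P_0 = D_1/(1+r)^1 + D_2/(1+r)^2 + D_3/(1+r)^3 + D_4/(1+r)^4 + D_5/(1+r)^5 + TV/(1+r)^5
    = 2.31347 + 2.45511 + 2.60542 + 2.76494 + 2.93422 + 65.82861 = 78.90177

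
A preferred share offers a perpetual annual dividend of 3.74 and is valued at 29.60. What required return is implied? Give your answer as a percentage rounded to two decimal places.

12.64%

P = C/r ⇒ r = C/P = 3.74/29.60 = 0.126351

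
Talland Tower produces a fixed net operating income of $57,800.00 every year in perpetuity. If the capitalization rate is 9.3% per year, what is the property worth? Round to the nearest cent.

Level perpetuity: PV = C / r = $57,800.00 / 0.093 = $621,505.38

$621505.38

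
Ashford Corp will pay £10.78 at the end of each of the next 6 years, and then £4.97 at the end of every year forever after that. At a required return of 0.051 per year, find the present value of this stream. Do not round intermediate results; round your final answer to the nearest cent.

£126.85

PV of 6-year annuity: £10.78 × [1 − (1+0.051)^−6] / 0.051 = 54.54141
Perpetuity value at year 6: £4.97 / 0.051 = 97.45098
PV of perpetuity: 97.45098 / (1+0.051)^6 = 72.30526
Total PV = 54.54141 + 72.30526 = 126.84668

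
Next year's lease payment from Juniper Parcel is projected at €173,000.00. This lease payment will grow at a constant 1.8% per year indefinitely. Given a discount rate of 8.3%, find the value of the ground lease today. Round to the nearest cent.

€2661538.46

Growing perpetuity: P = D₁ / (r − g) = €173,000.0000 / (0.083 − 0.018) = €2,661,538.46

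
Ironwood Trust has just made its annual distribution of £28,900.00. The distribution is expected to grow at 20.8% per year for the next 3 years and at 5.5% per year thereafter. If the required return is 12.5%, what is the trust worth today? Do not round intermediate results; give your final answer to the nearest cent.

D_1 = 34911.20000
D_2 = 42172.72960
D_3 = 50944.65736
Terminal value at year 3: TV = D_3×(1+g_2)/(r−g_2) = 53746.61351/0.07 = 767808.76445
P_0 = D_1/(1+r)^1 + D_2/(1+r)^2 + D_3/(1+r)^3 + TV/(1+r)^3
    = 31032.17778 + 33321.66289 + 35780.06113 + 539256.63566 = 639390.53747

£639390.54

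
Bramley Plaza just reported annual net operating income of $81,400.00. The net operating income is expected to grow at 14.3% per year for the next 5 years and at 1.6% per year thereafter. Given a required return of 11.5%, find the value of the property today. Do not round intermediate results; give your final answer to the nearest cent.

D_1 = 93040.20000
D_2 = 106344.94860
D_3 = 121552.27625
D_4 = 138934.25175
D_5 = 158801.84975
Terminal value at year 5: TV = D_5×(1+g_2)/(r−g_2) = 161342.67935/0.099 = 1629724.03384
P_0 = D_1/(1+r)^1 + D_2/(1+r)^2 + D_3/(1+r)^3 + D_4/(1+r)^4 + D_5/(1+r)^5 + TV/(1+r)^5
    = 83444.12556 + 85539.58342 + 87687.66265 + 89889.68467 + 92147.00410 + 945670.26434 = 1384378.32475

$1384378.32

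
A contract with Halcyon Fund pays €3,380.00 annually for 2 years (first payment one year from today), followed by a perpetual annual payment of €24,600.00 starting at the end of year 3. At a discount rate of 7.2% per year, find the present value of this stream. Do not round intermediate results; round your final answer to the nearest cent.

PV of 2-year annuity: €3,380.00 × [1 − (1+0.072)^−2] / 0.072 = 6094.20249
Perpetuity value at year 2: €24,600.00 / 0.072 = 341666.66667
PV of perpetuity: 341666.66667 / (1+0.072)^2 = 297312.41182
Total PV = 6094.20249 + 297312.41182 = 303406.61432

€303406.61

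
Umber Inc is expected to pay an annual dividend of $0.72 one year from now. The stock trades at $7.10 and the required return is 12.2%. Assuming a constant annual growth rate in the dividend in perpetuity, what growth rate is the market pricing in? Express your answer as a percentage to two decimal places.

2.06%

P = D₁/(r−g) ⇒ g = r − D₁/P = 0.122 − $0.72/$7.10 = 0.020592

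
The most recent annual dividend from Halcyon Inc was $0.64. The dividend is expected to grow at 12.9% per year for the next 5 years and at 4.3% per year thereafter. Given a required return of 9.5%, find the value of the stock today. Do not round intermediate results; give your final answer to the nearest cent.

$18.47

D_1 = 0.72256
D_2 = 0.81577
D_3 = 0.92100
D_4 = 1.03981
D_5 = 1.17395
Terminal value at year 5: TV = D_5×(1+g_2)/(r−g_2) = 1.22443/0.052 = 23.54673
P_0 = D_1/(1+r)^1 + D_2/(1+r)^2 + D_3/(1+r)^3 + D_4/(1+r)^4 + D_5/(1+r)^5 + TV/(1+r)^5
    = 0.65987 + 0.68036 + 0.70149 + 0.72327 + 0.74573 + 14.95754 = 18.46825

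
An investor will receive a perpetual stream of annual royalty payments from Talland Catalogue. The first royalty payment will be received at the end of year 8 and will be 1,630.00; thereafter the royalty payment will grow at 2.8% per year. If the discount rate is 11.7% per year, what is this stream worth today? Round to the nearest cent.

8441.61

Value at end of year 7: C₁ / (r − g) = 1,630.00 / (0.117 − 0.028) = 18,314.6067
Discount to today: PV = 18,314.6067 / (1 + 0.117)^7 = 18,314.6067 / 2.169563 = 8,441.61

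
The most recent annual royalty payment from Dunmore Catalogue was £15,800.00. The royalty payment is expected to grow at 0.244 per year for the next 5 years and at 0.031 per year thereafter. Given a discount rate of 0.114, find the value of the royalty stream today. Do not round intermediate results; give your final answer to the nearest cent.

D_1 = 19655.20000
D_2 = 24451.06880
D_3 = 30417.12959
D_4 = 37838.90921
D_5 = 47071.60305
Terminal value at year 5: TV = D_5×(1+g_2)/(r−g_2) = 48530.82275/0.083 = 584708.70780
P_0 = D_1/(1+r)^1 + D_2/(1+r)^2 + D_3/(1+r)^3 + D_4/(1+r)^4 + D_5/(1+r)^5 + TV/(1+r)^5
    = 17643.80610 + 19702.77809 + 22002.02509 + 24569.58636 + 27436.77328 + 340811.00303 = 452165.97195

£452165.97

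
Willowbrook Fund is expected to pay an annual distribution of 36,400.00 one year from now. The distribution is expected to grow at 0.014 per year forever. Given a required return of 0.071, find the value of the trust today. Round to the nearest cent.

638596.49

Growing perpetuity: P = D₁ / (r − g) = 36,400.0000 / (0.071 − 0.014) = 638,596.49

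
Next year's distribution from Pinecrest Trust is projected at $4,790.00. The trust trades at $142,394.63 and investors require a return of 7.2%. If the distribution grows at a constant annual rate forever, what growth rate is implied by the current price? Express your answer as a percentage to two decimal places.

3.84%

P = D₁/(r−g) ⇒ g = r − D₁/P = 0.072 − $4,790.00/$142,394.63 = 0.038361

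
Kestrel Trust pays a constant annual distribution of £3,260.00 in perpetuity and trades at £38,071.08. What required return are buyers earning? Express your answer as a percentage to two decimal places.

P = C/r ⇒ r = C/P = £3,260.00/£38,071.08 = 0.085629

8.56%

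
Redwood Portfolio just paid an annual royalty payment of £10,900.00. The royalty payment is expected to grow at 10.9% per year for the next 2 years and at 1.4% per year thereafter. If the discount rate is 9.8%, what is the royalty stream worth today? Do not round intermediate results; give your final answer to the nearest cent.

D_1 = 12088.10000
D_2 = 13405.70290
Terminal value at year 2: TV = D_2×(1+g_2)/(r−g_2) = 13593.38274/0.084 = 161825.98501
P_0 = D_1/(1+r)^1 + D_2/(1+r)^2 + TV/(1+r)^2
    = 11009.19854 + 11119.49106 + 134228.14208 = 156356.83169

£156356.83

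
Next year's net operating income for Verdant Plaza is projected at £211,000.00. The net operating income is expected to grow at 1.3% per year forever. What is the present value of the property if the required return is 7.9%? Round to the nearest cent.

£3196969.70

Growing perpetuity: P = D₁ / (r − g) = £211,000.0000 / (0.079 − 0.013) = £3,196,969.70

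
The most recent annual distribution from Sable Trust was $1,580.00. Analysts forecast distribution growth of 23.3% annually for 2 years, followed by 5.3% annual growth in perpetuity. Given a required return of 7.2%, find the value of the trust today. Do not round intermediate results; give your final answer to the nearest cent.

$119750.16

D_1 = 1948.14000
D_2 = 2402.05662
Terminal value at year 2: TV = D_2×(1+g_2)/(r−g_2) = 2529.36562/0.019 = 133124.50636
P_0 = D_1/(1+r)^1 + D_2/(1+r)^2 + TV/(1+r)^2
    = 1817.29478 + 2090.22804 + 115842.63822 = 119750.16104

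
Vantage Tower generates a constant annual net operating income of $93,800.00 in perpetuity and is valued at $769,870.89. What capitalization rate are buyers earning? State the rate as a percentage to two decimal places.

12.18%

P = C/r ⇒ r = C/P = $93,800.00/$769,870.89 = 0.121839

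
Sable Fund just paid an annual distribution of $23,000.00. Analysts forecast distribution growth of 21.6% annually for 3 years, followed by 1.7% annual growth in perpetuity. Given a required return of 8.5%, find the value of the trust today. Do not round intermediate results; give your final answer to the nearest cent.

D_1 = 27968.00000
D_2 = 34009.08800
D_3 = 41355.05101
Terminal value at year 3: TV = D_3×(1+g_2)/(r−g_2) = 42058.08688/0.068 = 618501.27758
P_0 = D_1/(1+r)^1 + D_2/(1+r)^2 + D_3/(1+r)^3 + TV/(1+r)^3
    = 25776.95853 + 28889.19960 + 32377.20435 + 484229.65910 = 571273.02157

$571273.02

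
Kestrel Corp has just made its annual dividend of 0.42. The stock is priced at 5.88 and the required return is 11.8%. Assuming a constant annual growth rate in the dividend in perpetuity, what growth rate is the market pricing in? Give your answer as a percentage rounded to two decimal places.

P = D₀(1+g)/(r−g) ⇒ P(r−g) = D₀(1+g) ⇒ g(P+D₀) = P·r − D₀
g = (P·r − D₀)/(P + D₀) = (5.88×0.118 − 0.42) / (5.88 + 0.42) = 0.043467

4.35%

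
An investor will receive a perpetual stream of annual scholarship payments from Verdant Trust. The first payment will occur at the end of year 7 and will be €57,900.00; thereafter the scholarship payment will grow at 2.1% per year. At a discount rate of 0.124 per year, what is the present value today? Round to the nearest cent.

€278768.35

Value at end of year 6: C₁ / (r − g) = €57,900.00 / (0.124 − 0.021) = €562,135.9223
Discount to today: PV = €562,135.9223 / (1 + 0.124)^6 = €562,135.9223 / 2.016498 = €278,768.35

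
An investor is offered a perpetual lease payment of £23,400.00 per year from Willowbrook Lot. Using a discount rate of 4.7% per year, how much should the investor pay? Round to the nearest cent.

Level perpetuity: PV = C / r = £23,400.00 / 0.047 = £497,872.34

£497872.34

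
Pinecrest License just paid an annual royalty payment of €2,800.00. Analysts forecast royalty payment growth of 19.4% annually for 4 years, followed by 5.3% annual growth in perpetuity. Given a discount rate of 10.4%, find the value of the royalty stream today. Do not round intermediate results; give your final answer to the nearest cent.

D_1 = 3343.20000
D_2 = 3991.78080
D_3 = 4766.18628
D_4 = 5690.82641
Terminal value at year 4: TV = D_4×(1+g_2)/(r−g_2) = 5992.44021/0.051 = 117498.82770
P_0 = D_1/(1+r)^1 + D_2/(1+r)^2 + D_3/(1+r)^3 + D_4/(1+r)^4 + TV/(1+r)^4
    = 3028.26087 + 3275.12996 + 3542.12425 + 3830.88438 + 79096.49518 = 92772.89464

€92772.89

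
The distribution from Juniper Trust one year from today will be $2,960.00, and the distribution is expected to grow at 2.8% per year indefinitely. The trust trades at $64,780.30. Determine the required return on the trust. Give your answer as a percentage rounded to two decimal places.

P = D₁/(r − g) ⇒ r = D₁/P + g = $2,960.0000/$64,780.30 + 0.028 = 0.045693 + 0.028 = 0.073693

7.37%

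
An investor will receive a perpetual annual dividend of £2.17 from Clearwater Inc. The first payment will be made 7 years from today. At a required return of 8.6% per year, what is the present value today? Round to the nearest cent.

Value at end of year 6: C / r = £2.17 / 0.086 = £25.2326
Discount to today: PV = £25.2326 / (1 + 0.086)^6 = £25.2326 / 1.640510 = £15.38

£15.38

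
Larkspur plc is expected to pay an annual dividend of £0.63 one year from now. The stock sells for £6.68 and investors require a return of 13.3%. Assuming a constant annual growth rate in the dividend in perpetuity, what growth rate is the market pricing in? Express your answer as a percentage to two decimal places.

P = D₁/(r−g) ⇒ g = r − D₁/P = 0.133 − £0.63/£6.68 = 0.038689

3.87%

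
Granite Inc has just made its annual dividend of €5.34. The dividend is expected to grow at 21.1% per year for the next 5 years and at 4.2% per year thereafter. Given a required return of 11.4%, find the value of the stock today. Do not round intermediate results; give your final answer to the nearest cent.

€151.86

D_1 = 6.46674
D_2 = 7.83122
D_3 = 9.48361
D_4 = 11.48465
D_5 = 13.90791
Terminal value at year 5: TV = D_5×(1+g_2)/(r−g_2) = 14.49205/0.072 = 201.27841
P_0 = D_1/(1+r)^1 + D_2/(1+r)^2 + D_3/(1+r)^3 + D_4/(1+r)^4 + D_5/(1+r)^5 + TV/(1+r)^5
    = 5.80497 + 6.31043 + 6.85991 + 7.45722 + 8.10655 + 117.31978 = 151.85886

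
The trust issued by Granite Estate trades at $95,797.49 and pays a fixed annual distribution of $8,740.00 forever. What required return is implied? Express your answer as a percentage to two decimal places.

9.12%

P = C/r ⇒ r = C/P = $8,740.00/$95,797.49 = 0.091234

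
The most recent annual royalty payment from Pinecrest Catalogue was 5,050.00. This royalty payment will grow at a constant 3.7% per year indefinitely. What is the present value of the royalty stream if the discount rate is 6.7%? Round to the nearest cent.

174561.67

D₁ = D₀ × (1 + g) = 5,050.00 × 1.037 = 5,236.8500
Growing perpetuity: P = D₁ / (r − g) = 5,236.8500 / (0.067 − 0.037) = 174,561.67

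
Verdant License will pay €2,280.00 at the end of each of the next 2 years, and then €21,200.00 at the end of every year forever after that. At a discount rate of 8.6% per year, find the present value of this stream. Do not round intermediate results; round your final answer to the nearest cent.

PV of 2-year annuity: €2,280.00 × [1 − (1+0.086)^−2] / 0.086 = 4032.64044
Perpetuity value at year 2: €21,200.00 / 0.086 = 246511.62791
PV of perpetuity: 246511.62791 / (1+0.086)^2 = 209015.14666
Total PV = 4032.64044 + 209015.14666 = 213047.78709

€213047.79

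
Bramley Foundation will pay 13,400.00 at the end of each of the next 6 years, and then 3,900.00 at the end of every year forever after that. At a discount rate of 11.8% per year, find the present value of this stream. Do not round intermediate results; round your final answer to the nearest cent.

PV of 6-year annuity: 13,400.00 × [1 − (1+0.118)^−6] / 0.118 = 55406.34269
Perpetuity value at year 6: 3,900.00 / 0.118 = 33050.84746
PV of perpetuity: 33050.84746 / (1+0.118)^6 = 16925.12085
Total PV = 55406.34269 + 16925.12085 = 72331.46355

72331.46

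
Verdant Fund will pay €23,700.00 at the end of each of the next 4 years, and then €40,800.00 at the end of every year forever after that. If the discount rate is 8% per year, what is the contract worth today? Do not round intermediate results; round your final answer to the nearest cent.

€453362.63

PV of 4-year annuity: €23,700.00 × [1 − (1+0.08)^−4] / 0.08 = 78497.40611
Perpetuity value at year 4: €40,800.00 / 0.08 = 510000.00000
PV of perpetuity: 510000.00000 / (1+0.08)^4 = 374865.22493
Total PV = 78497.40611 + 374865.22493 = 453362.63104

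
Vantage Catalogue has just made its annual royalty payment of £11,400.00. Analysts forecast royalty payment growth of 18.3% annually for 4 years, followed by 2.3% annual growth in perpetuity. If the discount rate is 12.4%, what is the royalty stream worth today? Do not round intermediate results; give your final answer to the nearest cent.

D_1 = 13486.20000
D_2 = 15954.17460
D_3 = 18873.78855
D_4 = 22327.69186
Terminal value at year 4: TV = D_4×(1+g_2)/(r−g_2) = 22841.22877/0.101 = 226150.77990
P_0 = D_1/(1+r)^1 + D_2/(1+r)^2 + D_3/(1+r)^3 + D_4/(1+r)^4 + TV/(1+r)^4
    = 11998.39858 + 12628.20775 + 13291.07631 + 13988.73957 + 141687.92653 = 193594.34874

£193594.35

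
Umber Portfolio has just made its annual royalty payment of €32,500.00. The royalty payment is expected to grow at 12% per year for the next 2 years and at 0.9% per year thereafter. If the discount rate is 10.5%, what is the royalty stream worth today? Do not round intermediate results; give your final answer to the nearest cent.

€417254.90

D_1 = 36400.00000
D_2 = 40768.00000
Terminal value at year 2: TV = D_2×(1+g_2)/(r−g_2) = 41134.91200/0.096 = 428488.66667
P_0 = D_1/(1+r)^1 + D_2/(1+r)^2 + TV/(1+r)^2
    = 32941.17647 + 33388.34176 + 350925.38373 = 417254.90196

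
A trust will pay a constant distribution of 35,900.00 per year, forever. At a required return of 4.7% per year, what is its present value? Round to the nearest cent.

763829.79

Level perpetuity: PV = C / r = 35,900.00 / 0.047 = 763,829.79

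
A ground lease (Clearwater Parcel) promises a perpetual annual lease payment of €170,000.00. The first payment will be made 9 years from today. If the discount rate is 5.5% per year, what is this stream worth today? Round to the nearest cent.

Value at end of year 8: C / r = €170,000.00 / 0.055 = €3,090,909.0909
Discount to today: PV = €3,090,909.0909 / (1 + 0.055)^8 = €3,090,909.0909 / 1.534687 = €2,014,032.87

€2014032.87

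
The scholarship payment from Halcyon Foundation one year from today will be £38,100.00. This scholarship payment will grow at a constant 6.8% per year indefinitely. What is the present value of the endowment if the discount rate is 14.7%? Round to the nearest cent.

Growing perpetuity: P = D₁ / (r − g) = £38,100.0000 / (0.147 − 0.068) = £482,278.48

£482278.48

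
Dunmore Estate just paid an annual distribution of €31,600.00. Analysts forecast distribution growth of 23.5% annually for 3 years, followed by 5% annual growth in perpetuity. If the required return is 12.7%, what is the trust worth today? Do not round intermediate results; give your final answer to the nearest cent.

D_1 = 39026.00000
D_2 = 48197.11000
D_3 = 59523.43085
Terminal value at year 3: TV = D_3×(1+g_2)/(r−g_2) = 62499.60239/0.077 = 811683.14795
P_0 = D_1/(1+r)^1 + D_2/(1+r)^2 + D_3/(1+r)^3 + TV/(1+r)^3
    = 34628.21650 + 37946.62589 + 41583.03725 + 567041.41702 = 681199.29667

€681199.30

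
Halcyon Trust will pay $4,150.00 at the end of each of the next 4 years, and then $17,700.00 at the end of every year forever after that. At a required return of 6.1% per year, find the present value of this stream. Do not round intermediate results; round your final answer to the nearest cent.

PV of 4-year annuity: $4,150.00 × [1 − (1+0.061)^−4] / 0.061 = 14347.32102
Perpetuity value at year 4: $17,700.00 / 0.061 = 290163.93443
PV of perpetuity: 290163.93443 / (1+0.061)^4 = 228971.74596
Total PV = 14347.32102 + 228971.74596 = 243319.06699

$243319.07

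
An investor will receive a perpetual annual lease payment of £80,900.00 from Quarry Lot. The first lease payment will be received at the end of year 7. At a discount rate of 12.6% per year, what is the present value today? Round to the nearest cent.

£315026.90

Value at end of year 6: C / r = £80,900.00 / 0.126 = £642,063.4921
Discount to today: PV = £642,063.4921 / (1 + 0.126)^6 = £642,063.4921 / 2.038123 = £315,026.90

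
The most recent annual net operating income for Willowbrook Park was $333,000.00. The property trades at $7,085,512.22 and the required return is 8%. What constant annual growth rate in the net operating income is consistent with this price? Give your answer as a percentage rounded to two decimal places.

3.15%

P = D₀(1+g)/(r−g) ⇒ P(r−g) = D₀(1+g) ⇒ g(P+D₀) = P·r − D₀
g = (P·r − D₀)/(P + D₀) = ($7,085,512.22×0.08 − $333,000.00) / ($7,085,512.22 + $333,000.00) = 0.031521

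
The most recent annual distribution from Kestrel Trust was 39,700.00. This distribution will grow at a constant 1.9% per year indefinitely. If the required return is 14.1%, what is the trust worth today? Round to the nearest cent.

D₁ = D₀ × (1 + g) = 39,700.00 × 1.019 = 40,454.3000
Growing perpetuity: P = D₁ / (r − g) = 40,454.3000 / (0.141 − 0.019) = 331,592.62

331592.62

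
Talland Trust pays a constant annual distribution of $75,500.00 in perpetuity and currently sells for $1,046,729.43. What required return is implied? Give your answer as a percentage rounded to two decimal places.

P = C/r ⇒ r = C/P = $75,500.00/$1,046,729.43 = 0.072129

7.21%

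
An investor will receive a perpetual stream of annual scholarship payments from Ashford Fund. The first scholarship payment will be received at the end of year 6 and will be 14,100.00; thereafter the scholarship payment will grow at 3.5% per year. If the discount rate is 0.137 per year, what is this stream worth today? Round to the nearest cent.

72747.26

Value at end of year 5: C₁ / (r − g) = 14,100.00 / (0.137 − 0.035) = 138,235.2941
Discount to today: PV = 138,235.2941 / (1 + 0.137)^5 = 138,235.2941 / 1.900213 = 72,747.26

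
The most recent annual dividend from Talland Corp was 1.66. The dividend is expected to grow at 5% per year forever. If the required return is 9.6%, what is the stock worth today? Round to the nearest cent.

D₁ = D₀ × (1 + g) = 1.66 × 1.05 = 1.7430
Growing perpetuity: P = D₁ / (r − g) = 1.7430 / (0.096 − 0.05) = 37.89

37.89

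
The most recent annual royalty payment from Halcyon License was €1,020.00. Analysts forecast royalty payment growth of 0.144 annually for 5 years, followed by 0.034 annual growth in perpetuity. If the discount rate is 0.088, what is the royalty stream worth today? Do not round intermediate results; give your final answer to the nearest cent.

€31045.92

D_1 = 1166.88000
D_2 = 1334.91072
D_3 = 1527.13786
D_4 = 1747.04572
D_5 = 1998.62030
Terminal value at year 5: TV = D_5×(1+g_2)/(r−g_2) = 2066.57339/0.054 = 38269.87758
P_0 = D_1/(1+r)^1 + D_2/(1+r)^2 + D_3/(1+r)^3 + D_4/(1+r)^4 + D_5/(1+r)^5 + TV/(1+r)^5
    = 1072.50000 + 1127.70221 + 1185.74570 + 1246.77673 + 1310.94906 + 25102.24686 = 31045.92056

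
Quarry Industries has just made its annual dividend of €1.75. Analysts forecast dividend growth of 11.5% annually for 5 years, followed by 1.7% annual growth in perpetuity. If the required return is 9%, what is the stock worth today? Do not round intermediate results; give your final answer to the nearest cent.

€36.68

D_1 = 1.95125
D_2 = 2.17564
D_3 = 2.42584
D_4 = 2.70481
D_5 = 3.01587
Terminal value at year 5: TV = D_5×(1+g_2)/(r−g_2) = 3.06714/0.073 = 42.01559
P_0 = D_1/(1+r)^1 + D_2/(1+r)^2 + D_3/(1+r)^3 + D_4/(1+r)^4 + D_5/(1+r)^5 + TV/(1+r)^5
    = 1.79014 + 1.83120 + 1.87320 + 1.91616 + 1.96011 + 27.30725 = 36.67805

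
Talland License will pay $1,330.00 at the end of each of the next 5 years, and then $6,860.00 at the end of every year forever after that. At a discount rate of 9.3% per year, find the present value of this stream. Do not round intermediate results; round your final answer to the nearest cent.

$52420.06

PV of 5-year annuity: $1,330.00 × [1 − (1+0.093)^−5] / 0.093 = 5133.21717
Perpetuity value at year 5: $6,860.00 / 0.093 = 73763.44086
PV of perpetuity: 73763.44086 / (1+0.093)^5 = 47286.84704
Total PV = 5133.21717 + 47286.84704 = 52420.06421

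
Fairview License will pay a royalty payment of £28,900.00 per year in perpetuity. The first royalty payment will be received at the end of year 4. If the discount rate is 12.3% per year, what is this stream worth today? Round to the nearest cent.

£165902.70

Value at end of year 3: C / r = £28,900.00 / 0.123 = £234,959.3496
Discount to today: PV = £234,959.3496 / (1 + 0.123)^3 = £234,959.3496 / 1.416248 = £165,902.70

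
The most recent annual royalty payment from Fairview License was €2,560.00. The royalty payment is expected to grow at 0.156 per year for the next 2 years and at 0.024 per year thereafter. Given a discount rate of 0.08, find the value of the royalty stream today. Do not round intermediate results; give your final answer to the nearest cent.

D_1 = 2959.36000
D_2 = 3421.02016
Terminal value at year 2: TV = D_2×(1+g_2)/(r−g_2) = 3503.12464/0.056 = 62555.79721
P_0 = D_1/(1+r)^1 + D_2/(1+r)^2 + TV/(1+r)^2
    = 2740.14815 + 2932.97339 + 53631.51338 = 59304.63492

€59304.63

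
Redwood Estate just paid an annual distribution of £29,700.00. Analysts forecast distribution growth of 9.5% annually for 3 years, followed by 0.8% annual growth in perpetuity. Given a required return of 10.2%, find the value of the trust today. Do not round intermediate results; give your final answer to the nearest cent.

D_1 = 32521.50000
D_2 = 35611.04250
D_3 = 38994.09154
Terminal value at year 3: TV = D_3×(1+g_2)/(r−g_2) = 39306.04427/0.094 = 418149.40713
P_0 = D_1/(1+r)^1 + D_2/(1+r)^2 + D_3/(1+r)^3 + TV/(1+r)^3
    = 29511.34301 + 29323.88439 + 29137.61652 + 312454.44101 = 400427.28494

£400427.28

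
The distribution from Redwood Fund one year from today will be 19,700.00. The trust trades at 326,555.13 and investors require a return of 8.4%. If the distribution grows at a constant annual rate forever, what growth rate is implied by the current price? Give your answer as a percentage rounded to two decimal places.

2.37%

P = D₁/(r−g) ⇒ g = r − D₁/P = 0.084 − 19,700.00/326,555.13 = 0.023673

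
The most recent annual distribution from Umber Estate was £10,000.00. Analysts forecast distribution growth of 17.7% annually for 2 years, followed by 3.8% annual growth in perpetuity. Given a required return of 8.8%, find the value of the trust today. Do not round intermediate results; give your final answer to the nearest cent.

D_1 = 11770.00000
D_2 = 13853.29000
Terminal value at year 2: TV = D_2×(1+g_2)/(r−g_2) = 14379.71502/0.05 = 287594.30040
P_0 = D_1/(1+r)^1 + D_2/(1+r)^2 + TV/(1+r)^2
    = 10818.01471 + 11702.94422 + 242953.12196 = 265474.08088

£265474.08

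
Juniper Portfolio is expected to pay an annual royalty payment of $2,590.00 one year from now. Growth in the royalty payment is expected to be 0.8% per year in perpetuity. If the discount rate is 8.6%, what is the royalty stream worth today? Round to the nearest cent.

$33205.13

Growing perpetuity: P = D₁ / (r − g) = $2,590.0000 / (0.086 − 0.008) = $33,205.13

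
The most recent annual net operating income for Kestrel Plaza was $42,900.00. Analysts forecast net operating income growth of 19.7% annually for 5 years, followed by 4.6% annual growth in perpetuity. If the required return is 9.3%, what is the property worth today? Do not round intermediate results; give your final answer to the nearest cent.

D_1 = 51351.30000
D_2 = 61467.50610
D_3 = 73576.60480
D_4 = 88071.19595
D_5 = 105421.22155
Terminal value at year 5: TV = D_5×(1+g_2)/(r−g_2) = 110270.59774/0.047 = 2346182.93065
P_0 = D_1/(1+r)^1 + D_2/(1+r)^2 + D_3/(1+r)^3 + D_4/(1+r)^4 + D_5/(1+r)^5 + TV/(1+r)^5
    = 46981.97621 + 51452.35638 + 56348.09752 + 61709.67313 + 67581.40781 + 1504045.79937 = 1788119.31043

$1788119.31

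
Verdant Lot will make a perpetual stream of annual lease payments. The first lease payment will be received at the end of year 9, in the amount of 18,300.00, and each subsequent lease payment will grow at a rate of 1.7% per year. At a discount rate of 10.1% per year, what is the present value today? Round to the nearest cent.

Value at end of year 8: C₁ / (r − g) = 18,300.00 / (0.101 − 0.017) = 217,857.1429
Discount to today: PV = 217,857.1429 / (1 + 0.101)^8 = 217,857.1429 / 2.159228 = 100,895.84

100895.84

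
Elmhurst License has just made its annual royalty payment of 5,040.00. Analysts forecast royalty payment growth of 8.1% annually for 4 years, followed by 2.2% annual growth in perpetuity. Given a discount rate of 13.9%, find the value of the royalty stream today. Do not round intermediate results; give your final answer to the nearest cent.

53440.28

D_1 = 5448.24000
D_2 = 5889.54744
D_3 = 6366.60078
D_4 = 6882.29545
Terminal value at year 4: TV = D_4×(1+g_2)/(r−g_2) = 7033.70595/0.117 = 60117.14484
P_0 = D_1/(1+r)^1 + D_2/(1+r)^2 + D_3/(1+r)^3 + D_4/(1+r)^4 + TV/(1+r)^4
    = 4783.35382 + 4539.77654 + 4308.60267 + 4089.20060 + 35719.34200 = 53440.27563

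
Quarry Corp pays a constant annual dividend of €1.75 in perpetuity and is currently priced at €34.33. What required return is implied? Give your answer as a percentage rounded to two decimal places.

5.10%

P = C/r ⇒ r = C/P = €1.75/€34.33 = 0.050976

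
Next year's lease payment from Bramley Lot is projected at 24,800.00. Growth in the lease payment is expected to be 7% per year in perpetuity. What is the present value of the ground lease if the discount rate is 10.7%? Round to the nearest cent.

670270.27

Growing perpetuity: P = D₁ / (r − g) = 24,800.0000 / (0.107 − 0.07) = 670,270.27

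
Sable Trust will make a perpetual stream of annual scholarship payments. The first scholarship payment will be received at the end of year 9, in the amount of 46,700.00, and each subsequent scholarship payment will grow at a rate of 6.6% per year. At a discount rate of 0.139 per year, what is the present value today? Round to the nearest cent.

225841.75

Value at end of year 8: C₁ / (r − g) = 46,700.00 / (0.139 − 0.066) = 639,726.0274
Discount to today: PV = 639,726.0274 / (1 + 0.139)^8 = 639,726.0274 / 2.832630 = 225,841.75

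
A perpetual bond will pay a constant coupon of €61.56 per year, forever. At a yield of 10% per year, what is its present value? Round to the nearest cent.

Level perpetuity: PV = C / r = €61.56 / 0.1 = €615.60

€615.60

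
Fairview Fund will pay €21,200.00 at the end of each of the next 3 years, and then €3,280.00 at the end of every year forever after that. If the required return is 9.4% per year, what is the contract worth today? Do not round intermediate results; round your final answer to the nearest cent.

€79932.98

PV of 3-year annuity: €21,200.00 × [1 − (1+0.094)^−3] / 0.094 = 53283.17981
Perpetuity value at year 3: €3,280.00 / 0.094 = 34893.61702
PV of perpetuity: 34893.61702 / (1+0.094)^3 = 26649.80430
Total PV = 53283.17981 + 26649.80430 = 79932.98410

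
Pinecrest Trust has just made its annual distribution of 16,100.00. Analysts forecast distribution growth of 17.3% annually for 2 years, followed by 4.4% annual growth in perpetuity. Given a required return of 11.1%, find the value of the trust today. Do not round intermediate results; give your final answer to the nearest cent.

314598.55

D_1 = 18885.30000
D_2 = 22152.45690
Terminal value at year 2: TV = D_2×(1+g_2)/(r−g_2) = 23127.16500/0.067 = 345181.56722
P_0 = D_1/(1+r)^1 + D_2/(1+r)^2 + TV/(1+r)^2
    = 16998.46985 + 17947.07933 + 279652.99725 = 314598.54642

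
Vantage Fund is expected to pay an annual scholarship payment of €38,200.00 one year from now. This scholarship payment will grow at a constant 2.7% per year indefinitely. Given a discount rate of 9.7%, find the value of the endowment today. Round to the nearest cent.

€545714.29

Growing perpetuity: P = D₁ / (r − g) = €38,200.0000 / (0.097 − 0.027) = €545,714.29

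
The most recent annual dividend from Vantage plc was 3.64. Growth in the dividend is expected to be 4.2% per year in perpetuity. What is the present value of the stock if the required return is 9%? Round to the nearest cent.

D₁ = D₀ × (1 + g) = 3.64 × 1.042 = 3.7929
Growing perpetuity: P = D₁ / (r − g) = 3.7929 / (0.09 − 0.042) = 79.02

79.02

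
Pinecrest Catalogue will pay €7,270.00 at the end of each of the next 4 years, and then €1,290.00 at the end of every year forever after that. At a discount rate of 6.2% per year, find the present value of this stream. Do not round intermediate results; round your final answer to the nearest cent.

€41433.24

PV of 4-year annuity: €7,270.00 × [1 − (1+0.062)^−4] / 0.062 = 25076.37697
Perpetuity value at year 4: €1,290.00 / 0.062 = 20806.45161
PV of perpetuity: 20806.45161 / (1+0.062)^4 = 16356.86065
Total PV = 25076.37697 + 16356.86065 = 41433.23762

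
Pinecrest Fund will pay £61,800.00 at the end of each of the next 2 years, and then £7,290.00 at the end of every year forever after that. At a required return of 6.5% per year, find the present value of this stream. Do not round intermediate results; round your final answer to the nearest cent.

£211396.19

PV of 2-year annuity: £61,800.00 × [1 − (1+0.065)^−2] / 0.065 = 112514.71269
Perpetuity value at year 2: £7,290.00 / 0.065 = 112153.84615
PV of perpetuity: 112153.84615 / (1+0.065)^2 = 98881.47956
Total PV = 112514.71269 + 98881.47956 = 211396.19225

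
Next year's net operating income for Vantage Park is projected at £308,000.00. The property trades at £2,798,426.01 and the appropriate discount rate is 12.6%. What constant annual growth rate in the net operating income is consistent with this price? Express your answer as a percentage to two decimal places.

P = D₁/(r−g) ⇒ g = r − D₁/P = 0.126 − £308,000.00/£2,798,426.01 = 0.015938

1.59%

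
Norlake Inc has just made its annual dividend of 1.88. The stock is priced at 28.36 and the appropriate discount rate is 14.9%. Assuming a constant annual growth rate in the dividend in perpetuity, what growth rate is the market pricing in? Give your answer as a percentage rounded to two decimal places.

P = D₀(1+g)/(r−g) ⇒ P(r−g) = D₀(1+g) ⇒ g(P+D₀) = P·r − D₀
g = (P·r − D₀)/(P + D₀) = (28.36×0.149 − 1.88) / (28.36 + 1.88) = 0.077567

7.76%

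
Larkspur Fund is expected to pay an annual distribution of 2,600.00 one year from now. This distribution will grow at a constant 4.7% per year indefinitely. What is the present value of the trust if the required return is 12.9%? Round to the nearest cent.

31707.32

Growing perpetuity: P = D₁ / (r − g) = 2,600.0000 / (0.129 − 0.047) = 31,707.32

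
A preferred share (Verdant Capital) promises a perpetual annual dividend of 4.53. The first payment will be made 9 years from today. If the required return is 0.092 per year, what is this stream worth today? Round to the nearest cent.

24.35

Value at end of year 8: C / r = 4.53 / 0.092 = 49.2391
Discount to today: PV = 49.2391 / (1 + 0.092)^8 = 49.2391 / 2.022000 = 24.35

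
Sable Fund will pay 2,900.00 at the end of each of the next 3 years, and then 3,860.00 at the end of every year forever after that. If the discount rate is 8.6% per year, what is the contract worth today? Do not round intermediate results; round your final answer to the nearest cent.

PV of 3-year annuity: 2,900.00 × [1 − (1+0.086)^−3] / 0.086 = 7393.40299
Perpetuity value at year 3: 3,860.00 / 0.086 = 44883.72093
PV of perpetuity: 44883.72093 / (1+0.086)^3 = 35042.84661
Total PV = 7393.40299 + 35042.84661 = 42436.24960

42436.25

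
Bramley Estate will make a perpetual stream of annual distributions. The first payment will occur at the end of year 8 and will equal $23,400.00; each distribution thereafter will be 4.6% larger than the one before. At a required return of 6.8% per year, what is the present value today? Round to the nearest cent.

Value at end of year 7: C₁ / (r − g) = $23,400.00 / (0.068 − 0.046) = $1,063,636.3636
Discount to today: PV = $1,063,636.3636 / (1 + 0.068)^7 = $1,063,636.3636 / 1.584889 = $671,111.08

$671111.08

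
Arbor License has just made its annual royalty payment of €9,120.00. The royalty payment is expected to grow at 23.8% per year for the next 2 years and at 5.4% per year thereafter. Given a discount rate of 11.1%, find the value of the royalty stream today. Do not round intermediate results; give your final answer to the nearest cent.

D_1 = 11290.56000
D_2 = 13977.71328
Terminal value at year 2: TV = D_2×(1+g_2)/(r−g_2) = 14732.50980/0.057 = 258465.08416
P_0 = D_1/(1+r)^1 + D_2/(1+r)^2 + TV/(1+r)^2
    = 10162.52025 + 11324.21249 + 209398.59579 = 230885.32853

€230885.33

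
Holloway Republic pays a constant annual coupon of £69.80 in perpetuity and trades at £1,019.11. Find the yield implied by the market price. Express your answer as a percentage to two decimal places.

6.85%

P = C/r ⇒ r = C/P = £69.80/£1,019.11 = 0.068491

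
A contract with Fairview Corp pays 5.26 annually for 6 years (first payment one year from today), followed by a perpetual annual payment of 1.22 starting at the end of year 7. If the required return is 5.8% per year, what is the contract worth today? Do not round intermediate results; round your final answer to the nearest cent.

41.03

PV of 6-year annuity: 5.26 × [1 − (1+0.058)^−6] / 0.058 = 26.02846
Perpetuity value at year 6: 1.22 / 0.058 = 21.03448
PV of perpetuity: 21.03448 / (1+0.058)^6 = 14.99746
Total PV = 26.02846 + 14.99746 = 41.02592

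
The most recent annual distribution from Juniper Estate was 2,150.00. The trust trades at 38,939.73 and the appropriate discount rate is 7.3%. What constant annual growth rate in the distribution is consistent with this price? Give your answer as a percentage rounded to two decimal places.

P = D₀(1+g)/(r−g) ⇒ P(r−g) = D₀(1+g) ⇒ g(P+D₀) = P·r − D₀
g = (P·r − D₀)/(P + D₀) = (38,939.73×0.073 − 2,150.00) / (38,939.73 + 2,150.00) = 0.016856

1.69%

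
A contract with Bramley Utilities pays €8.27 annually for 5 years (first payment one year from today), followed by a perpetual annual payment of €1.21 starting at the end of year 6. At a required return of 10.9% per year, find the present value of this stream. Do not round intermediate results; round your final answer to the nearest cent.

€37.26

PV of 5-year annuity: €8.27 × [1 − (1+0.109)^−5] / 0.109 = 30.64211
Perpetuity value at year 5: €1.21 / 0.109 = 11.10092
PV of perpetuity: 11.10092 / (1+0.109)^5 = 6.61761
Total PV = 30.64211 + 6.61761 = 37.25972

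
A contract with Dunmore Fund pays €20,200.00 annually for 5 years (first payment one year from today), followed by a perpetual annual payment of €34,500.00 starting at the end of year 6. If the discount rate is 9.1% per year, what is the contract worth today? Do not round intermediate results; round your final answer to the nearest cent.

€323642.89

PV of 5-year annuity: €20,200.00 × [1 − (1+0.091)^−5] / 0.091 = 78367.51208
Perpetuity value at year 5: €34,500.00 / 0.091 = 379120.87912
PV of perpetuity: 379120.87912 / (1+0.091)^5 = 245275.37581
Total PV = 78367.51208 + 245275.37581 = 323642.88789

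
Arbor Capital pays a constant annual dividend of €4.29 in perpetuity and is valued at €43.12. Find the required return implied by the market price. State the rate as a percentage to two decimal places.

P = C/r ⇒ r = C/P = €4.29/€43.12 = 0.099490

9.95%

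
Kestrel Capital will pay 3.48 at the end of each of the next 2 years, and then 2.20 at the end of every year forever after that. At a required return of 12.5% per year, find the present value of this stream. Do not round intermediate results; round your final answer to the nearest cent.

19.75

PV of 2-year annuity: 3.48 × [1 − (1+0.125)^−2] / 0.125 = 5.84296
Perpetuity value at year 2: 2.20 / 0.125 = 17.60000
PV of perpetuity: 17.60000 / (1+0.125)^2 = 13.90617
Total PV = 5.84296 + 13.90617 = 19.74914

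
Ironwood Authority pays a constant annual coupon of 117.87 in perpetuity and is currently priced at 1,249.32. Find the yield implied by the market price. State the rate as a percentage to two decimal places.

9.43%

P = C/r ⇒ r = C/P = 117.87/1,249.32 = 0.094347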